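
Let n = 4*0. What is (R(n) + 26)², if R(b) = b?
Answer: 676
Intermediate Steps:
n = 0
(R(n) + 26)² = (0 + 26)² = 26² = 676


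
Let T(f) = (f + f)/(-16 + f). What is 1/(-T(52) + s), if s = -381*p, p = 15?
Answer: -9/51461 ≈ -0.00017489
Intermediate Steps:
T(f) = 2*f/(-16 + f) (T(f) = (2*f)/(-16 + f) = 2*f/(-16 + f))
s = -5715 (s = -381*15 = -5715)
1/(-T(52) + s) = 1/(-2*52/(-16 + 52) - 5715) = 1/(-2*52/36 - 5715) = 1/(-1*26/9 - 5715) = 1/(-26/9 - 5715) = 1/(-51461/9) = -9/51461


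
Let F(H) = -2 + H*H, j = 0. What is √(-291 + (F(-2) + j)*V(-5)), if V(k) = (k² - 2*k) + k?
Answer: I*√231 ≈ 15.199*I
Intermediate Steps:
V(k) = k² - k
F(H) = -2 + H²
√(-291 + (F(-2) + j)*V(-5)) = √(-291 + ((-2 + (-2)²) + 0)*(-5*(-1 - 5))) = √(-291 + ((-2 + 4) + 0)*(-5*(-6))) = √(-291 + (2 + 0)*30) = √(-291 + 2*30) = √(-291 + 60) = √(-231) = I*√231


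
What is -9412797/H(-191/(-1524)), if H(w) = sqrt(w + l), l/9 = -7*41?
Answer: 18825594*I*sqrt(1499730681)/3936301 ≈ 1.8521e+5*I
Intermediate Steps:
l = -2583 (l = 9*(-7*41) = 9*(-287) = -2583)
H(w) = sqrt(-2583 + w) (H(w) = sqrt(w - 2583) = sqrt(-2583 + w))
-9412797/H(-191/(-1524)) = -9412797/sqrt(-2583 - 191/(-1524)) = -9412797/sqrt(-2583 - 191*(-1/1524)) = -9412797/sqrt(-2583 + 191/1524) = -9412797*(-2*I*sqrt(1499730681)/3936301) = -(-18825594)*I*sqrt(1499730681)/3936301 = 18825594*I*sqrt(1499730681)/3936301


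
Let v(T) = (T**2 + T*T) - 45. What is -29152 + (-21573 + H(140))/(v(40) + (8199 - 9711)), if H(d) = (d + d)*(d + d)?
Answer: -47839909/1643 ≈ -29117.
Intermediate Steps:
v(T) = -45 + 2*T**2 (v(T) = (T**2 + T**2) - 45 = 2*T**2 - 45 = -45 + 2*T**2)
H(d) = 4*d**2 (H(d) = (2*d)*(2*d) = 4*d**2)
-29152 + (-21573 + H(140))/(v(40) + (8199 - 9711)) = -29152 + (-21573 + 4*140**2)/((-45 + 2*40**2) + (8199 - 9711)) = -29152 + (-21573 + 4*19600)/((-45 + 2*1600) - 1512) = -29152 + (-21573 + 78400)/((-45 + 3200) - 1512) = -29152 + 56827/(3155 - 1512) = -29152 + 56827/1643 = -47839909/1643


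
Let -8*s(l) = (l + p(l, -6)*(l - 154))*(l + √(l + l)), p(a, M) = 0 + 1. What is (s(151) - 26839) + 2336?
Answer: -54593/2 - 37*√302/2 ≈ -27618.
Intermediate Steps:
p(a, M) = 1
s(l) = -(-154 + 2*l)*(l + √2*√l)/8 (s(l) = -(l + 1*(l - 154))*(l + √(l + l))/8 = -(l + 1*(-154 + l))*(l + √(2*l))/8 = -(l + (-154 + l))*(l + √2*√l)/8 = -(-154 + 2*l)*(l + √2*√l)/8)
(s(151) - 26839) + 2336 = ((-¼*151² + (77/4)*151 - √2*151^(3/2)/4 + 77*√2*√151/4) - 26839) + 2336 = ((-¼*22801 + 11627/4 - √2*151*√151/4 + 77*√302/4) - 26839) + 2336 = ((-22801/4 + 11627/4 - 151*√302/4 + 77*√302/4) - 26839) + 2336 = ((-5587/2 - 37*√302/2) - 26839) + 2336 = (-59265/2 - 37*√302/2) + 2336 = -54593/2 - 37*√302/2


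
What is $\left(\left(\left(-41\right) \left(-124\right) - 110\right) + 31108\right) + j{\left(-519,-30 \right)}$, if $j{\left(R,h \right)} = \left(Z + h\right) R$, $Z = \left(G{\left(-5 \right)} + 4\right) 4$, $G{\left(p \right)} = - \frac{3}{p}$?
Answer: $\frac{210512}{5} \approx 42102.0$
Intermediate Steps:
$Z = \frac{92}{5}$ ($Z = \left(- \frac{3}{-5} + 4\right) 4 = \left(\left(-3\right) \left(- \frac{1}{5}\right) + 4\right) 4 = \left(\frac{3}{5} + 4\right) 4 = \frac{23}{5} \cdot 4 = \frac{92}{5} \approx 18.4$)
$j{\left(R,h \right)} = R \left(\frac{92}{5} + h\right)$ ($j{\left(R,h \right)} = \left(\frac{92}{5} + h\right) R = R \left(\frac{92}{5} + h\right)$)
$\left(\left(\left(-41\right) \left(-124\right) - 110\right) + 31108\right) + j{\left(-519,-30 \right)} = \left(\left(\left(-41\right) \left(-124\right) - 110\right) + 31108\right) + \frac{1}{5} \left(-519\right) \left(92 + 5 \left(-30\right)\right) = \left(\left(5084 - 110\right) + 31108\right) + \frac{1}{5} \left(-519\right) \left(92 - 150\right) = \left(4974 + 31108\right) + \frac{1}{5} \left(-519\right) \left(-58\right) = 36082 + \frac{30102}{5} = \frac{210512}{5}$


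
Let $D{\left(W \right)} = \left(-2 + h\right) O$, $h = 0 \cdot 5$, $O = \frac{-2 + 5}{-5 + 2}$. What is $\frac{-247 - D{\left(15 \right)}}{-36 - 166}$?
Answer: $\frac{249}{202} \approx 1.2327$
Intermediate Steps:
$O = -1$ ($O = \frac{3}{-3} = 3 \left(- \frac{1}{3}\right) = -1$)
$h = 0$
$D{\left(W \right)} = 2$ ($D{\left(W \right)} = \left(-2 + 0\right) \left(-1\right) = \left(-2\right) \left(-1\right) = 2$)
$\frac{-247 - D{\left(15 \right)}}{-36 - 166} = \frac{-247 - 2}{-36 - 166} = \frac{-247 - 2}{-202} = \left(-249\right) \left(- \frac{1}{202}\right) = \frac{249}{202}$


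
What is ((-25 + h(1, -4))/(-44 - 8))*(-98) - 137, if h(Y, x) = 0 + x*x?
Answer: -4003/26 ≈ -153.96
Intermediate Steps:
h(Y, x) = x² (h(Y, x) = 0 + x² = x²)
((-25 + h(1, -4))/(-44 - 8))*(-98) - 137 = ((-25 + (-4)²)/(-44 - 8))*(-98) - 137 = ((-25 + 16)/(-52))*(-98) - 137 = -9*(-1/52)*(-98) - 137 = (9/52)*(-98) - 137 = -441/26 - 137 = -4003/26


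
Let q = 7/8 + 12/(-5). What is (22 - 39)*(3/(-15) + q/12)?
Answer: 2669/480 ≈ 5.5604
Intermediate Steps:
q = -61/40 (q = 7*(⅛) + 12*(-⅕) = 7/8 - 12/5 = -61/40 ≈ -1.5250)
(22 - 39)*(3/(-15) + q/12) = (22 - 39)*(3/(-15) - 61/40/12) = -17*(3*(-1/15) - 61/40*1/12) = -17*(-⅕ - 61/480) = -17*(-157/480) = 2669/480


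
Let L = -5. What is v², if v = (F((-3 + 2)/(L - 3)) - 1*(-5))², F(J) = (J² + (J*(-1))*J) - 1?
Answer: 256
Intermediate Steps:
F(J) = -1 (F(J) = (J² + (-J)*J) - 1 = (J² - J²) - 1 = 0 - 1 = -1)
v = 16 (v = (-1 - 1*(-5))² = (-1 + 5)² = 4² = 16)
v² = 16² = 256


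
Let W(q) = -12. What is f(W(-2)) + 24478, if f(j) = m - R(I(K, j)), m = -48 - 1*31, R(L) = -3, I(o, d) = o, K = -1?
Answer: 24402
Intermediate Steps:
m = -79 (m = -48 - 31 = -79)
f(j) = -76 (f(j) = -79 - 1*(-3) = -79 + 3 = -76)
f(W(-2)) + 24478 = -76 + 24478 = 24402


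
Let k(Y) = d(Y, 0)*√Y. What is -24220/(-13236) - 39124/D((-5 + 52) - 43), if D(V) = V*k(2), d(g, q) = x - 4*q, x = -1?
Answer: 6055/3309 + 9781*√2/2 ≈ 6918.0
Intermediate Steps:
d(g, q) = -1 - 4*q
k(Y) = -√Y (k(Y) = (-1 - 4*0)*√Y = (-1 + 0)*√Y = -√Y)
D(V) = -V*√2 (D(V) = V*(-√2) = -V*√2)
-24220/(-13236) - 39124/D((-5 + 52) - 43) = -24220/(-13236) - 39124*(-√2/(2*((-5 + 52) - 43))) = -24220*(-1/13236) - 39124*(-√2/(2*(47 - 43))) = 6055/3309 - 39124*(-√2/8) = 6055/3309 - (-9781)*√2/2 = 6055/3309 + 9781*√2/2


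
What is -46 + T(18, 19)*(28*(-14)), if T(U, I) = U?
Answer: -7102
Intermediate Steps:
-46 + T(18, 19)*(28*(-14)) = -46 + 18*(28*(-14)) = -46 + 18*(-392) = -46 - 7056 = -7102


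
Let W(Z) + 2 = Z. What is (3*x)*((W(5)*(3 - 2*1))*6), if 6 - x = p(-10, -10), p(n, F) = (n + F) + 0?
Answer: 1404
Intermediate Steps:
p(n, F) = F + n (p(n, F) = (F + n) + 0 = F + n)
W(Z) = -2 + Z
x = 26 (x = 6 - (-10 - 10) = 6 - 1*(-20) = 6 + 20 = 26)
(3*x)*((W(5)*(3 - 2*1))*6) = (3*26)*(((-2 + 5)*(3 - 2*1))*6) = 78*((3*(3 - 2))*6) = 78*((3*1)*6) = 78*(3*6) = 78*18 = 1404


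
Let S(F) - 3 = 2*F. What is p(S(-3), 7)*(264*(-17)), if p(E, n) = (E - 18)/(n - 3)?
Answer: 23562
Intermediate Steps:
S(F) = 3 + 2*F
p(E, n) = (-18 + E)/(-3 + n)
p(S(-3), 7)*(264*(-17)) = ((-18 + (3 + 2*(-3)))/(-3 + 7))*(264*(-17)) = ((-18 + (3 - 6))/4)*(-4488) = ((-18 - 3)/4)*(-4488) = ((1/4)*(-21))*(-4488) = -21/4*(-4488) = 23562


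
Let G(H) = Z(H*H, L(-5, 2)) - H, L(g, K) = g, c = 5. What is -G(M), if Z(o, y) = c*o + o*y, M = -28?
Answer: -28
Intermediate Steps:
Z(o, y) = 5*o + o*y
G(H) = -H (G(H) = (H*H)*(5 - 5) - H = H²*0 - H = 0 - H = -H)
-G(M) = -(-1)*(-28) = -1*28 = -28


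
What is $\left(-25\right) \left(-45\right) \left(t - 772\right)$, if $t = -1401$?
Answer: $-2444625$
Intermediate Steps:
$\left(-25\right) \left(-45\right) \left(t - 772\right) = \left(-25\right) \left(-45\right) \left(-1401 - 772\right) = 1125 \left(-2173\right) = -2444625$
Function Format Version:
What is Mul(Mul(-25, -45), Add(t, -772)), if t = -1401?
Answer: -2444625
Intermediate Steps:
Mul(Mul(-25, -45), Add(t, -772)) = Mul(Mul(-25, -45), Add(-1401, -772)) = Mul(1125, -2173) = -2444625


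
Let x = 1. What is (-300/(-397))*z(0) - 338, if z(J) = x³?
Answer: -133886/397 ≈ -337.24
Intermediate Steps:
z(J) = 1 (z(J) = 1³ = 1)
(-300/(-397))*z(0) - 338 = -300/(-397)*1 - 338 = -300*(-1/397)*1 - 338 = (300/397)*1 - 338 = 300/397 - 338 = -133886/397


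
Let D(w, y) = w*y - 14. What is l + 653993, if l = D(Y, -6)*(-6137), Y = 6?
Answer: 960843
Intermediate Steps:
D(w, y) = -14 + w*y
l = 306850 (l = (-14 + 6*(-6))*(-6137) = (-14 - 36)*(-6137) = -50*(-6137) = 306850)
l + 653993 = 306850 + 653993 = 960843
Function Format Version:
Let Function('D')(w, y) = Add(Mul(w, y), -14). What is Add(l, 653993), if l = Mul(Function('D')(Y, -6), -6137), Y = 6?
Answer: 960843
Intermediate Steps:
Function('D')(w, y) = Add(-14, Mul(w, y))
l = 306850 (l = Mul(Add(-14, Mul(6, -6)), -6137) = Mul(Add(-14, -36), -6137) = Mul(-50, -6137) = 306850)
Add(l, 653993) = Add(306850, 653993) = 960843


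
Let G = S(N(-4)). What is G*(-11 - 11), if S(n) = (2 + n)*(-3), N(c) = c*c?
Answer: 1188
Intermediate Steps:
N(c) = c**2
S(n) = -6 - 3*n
G = -54 (G = -6 - 3*(-4)**2 = -6 - 3*16 = -6 - 48 = -54)
G*(-11 - 11) = -54*(-11 - 11) = -54*(-22) = 1188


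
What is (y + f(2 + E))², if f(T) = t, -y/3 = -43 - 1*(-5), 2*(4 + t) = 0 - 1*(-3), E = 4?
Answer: 49729/4 ≈ 12432.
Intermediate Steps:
t = -5/2 (t = -4 + (0 - 1*(-3))/2 = -4 + (0 + 3)/2 = -4 + (½)*3 = -4 + 3/2 = -5/2 ≈ -2.5000)
y = 114 (y = -3*(-43 - 1*(-5)) = -3*(-43 + 5) = -3*(-38) = 114)
f(T) = -5/2
(y + f(2 + E))² = (114 - 5/2)² = (223/2)² = 49729/4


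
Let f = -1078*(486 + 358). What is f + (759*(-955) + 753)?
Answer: -1633924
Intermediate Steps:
f = -909832 (f = -1078*844 = -909832)
f + (759*(-955) + 753) = -909832 + (759*(-955) + 753) = -909832 + (-724845 + 753) = -909832 - 724092 = -1633924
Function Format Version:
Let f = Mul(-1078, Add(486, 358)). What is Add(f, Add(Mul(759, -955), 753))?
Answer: -1633924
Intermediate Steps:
f = -909832 (f = Mul(-1078, 844) = -909832)
Add(f, Add(Mul(759, -955), 753)) = Add(-909832, Add(Mul(759, -955), 753)) = Add(-909832, Add(-724845, 753)) = Add(-909832, -724092) = -1633924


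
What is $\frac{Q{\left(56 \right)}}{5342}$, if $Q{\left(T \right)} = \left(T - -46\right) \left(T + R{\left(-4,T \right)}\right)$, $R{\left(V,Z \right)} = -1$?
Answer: $\frac{2805}{2671} \approx 1.0502$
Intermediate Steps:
$Q{\left(T \right)} = \left(-1 + T\right) \left(46 + T\right)$ ($Q{\left(T \right)} = \left(T - -46\right) \left(T - 1\right) = \left(T + 46\right) \left(-1 + T\right) = \left(46 + T\right) \left(-1 + T\right) = \left(-1 + T\right) \left(46 + T\right)$)
$\frac{Q{\left(56 \right)}}{5342} = \frac{-46 + 56^{2} + 45 \cdot 56}{5342} = \left(-46 + 3136 + 2520\right) \frac{1}{5342} = 5610 \cdot \frac{1}{5342} = \frac{2805}{2671}$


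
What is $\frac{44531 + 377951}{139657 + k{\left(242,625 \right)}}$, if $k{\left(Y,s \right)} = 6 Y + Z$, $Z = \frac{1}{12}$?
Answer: $\frac{5069784}{1693309} \approx 2.994$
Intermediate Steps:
$Z = \frac{1}{12} \approx 0.083333$
$k{\left(Y,s \right)} = \frac{1}{12} + 6 Y$ ($k{\left(Y,s \right)} = 6 Y + \frac{1}{12} = \frac{1}{12} + 6 Y$)
$\frac{44531 + 377951}{139657 + k{\left(242,625 \right)}} = \frac{44531 + 377951}{139657 + \left(\frac{1}{12} + 6 \cdot 242\right)} = \frac{422482}{139657 + \left(\frac{1}{12} + 1452\right)} = \frac{422482}{139657 + \frac{17425}{12}} = \frac{422482}{\frac{1693309}{12}} = 422482 \cdot \frac{12}{1693309} = \frac{5069784}{1693309}$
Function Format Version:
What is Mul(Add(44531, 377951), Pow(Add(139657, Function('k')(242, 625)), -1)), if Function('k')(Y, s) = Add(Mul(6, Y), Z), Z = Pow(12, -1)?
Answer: Rational(5069784, 1693309) ≈ 2.9940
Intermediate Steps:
Z = Rational(1, 12) ≈ 0.083333
Function('k')(Y, s) = Add(Rational(1, 12), Mul(6, Y)) (Function('k')(Y, s) = Add(Mul(6, Y), Rational(1, 12)) = Add(Rational(1, 12), Mul(6, Y)))
Mul(Add(44531, 377951), Pow(Add(139657, Function('k')(242, 625)), -1)) = Mul(Add(44531, 377951), Pow(Add(139657, Add(Rational(1, 12), Mul(6, 242))), -1)) = Mul(422482, Pow(Add(139657, Add(Rational(1, 12), 1452)), -1)) = Mul(422482, Pow(Add(139657, Rational(17425, 12)), -1)) = Mul(422482, Pow(Rational(1693309, 12), -1)) = Mul(422482, Rational(12, 1693309)) = Rational(5069784, 1693309)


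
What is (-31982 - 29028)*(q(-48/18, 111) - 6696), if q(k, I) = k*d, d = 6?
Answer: 409499120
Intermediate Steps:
q(k, I) = 6*k (q(k, I) = k*6 = 6*k)
(-31982 - 29028)*(q(-48/18, 111) - 6696) = (-31982 - 29028)*(6*(-48/18) - 6696) = -61010*(6*(-48*1/18) - 6696) = -61010*(6*(-8/3) - 6696) = -61010*(-16 - 6696) = -61010*(-6712) = 409499120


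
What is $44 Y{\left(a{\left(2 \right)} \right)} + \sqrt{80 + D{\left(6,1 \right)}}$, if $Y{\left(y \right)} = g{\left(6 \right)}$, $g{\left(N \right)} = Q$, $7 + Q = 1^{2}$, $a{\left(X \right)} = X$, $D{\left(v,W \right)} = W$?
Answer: $-255$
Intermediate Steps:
$Q = -6$ ($Q = -7 + 1^{2} = -7 + 1 = -6$)
$g{\left(N \right)} = -6$
$Y{\left(y \right)} = -6$
$44 Y{\left(a{\left(2 \right)} \right)} + \sqrt{80 + D{\left(6,1 \right)}} = 44 \left(-6\right) + \sqrt{80 + 1} = -264 + \sqrt{81} = -264 + 9 = -255$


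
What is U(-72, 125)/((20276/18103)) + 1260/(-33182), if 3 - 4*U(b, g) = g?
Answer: -18346707013/672798232 ≈ -27.269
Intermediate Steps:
U(b, g) = ¾ - g/4
U(-72, 125)/((20276/18103)) + 1260/(-33182) = (¾ - ¼*125)/((20276/18103)) + 1260/(-33182) = (¾ - 125/4)/((20276*(1/18103))) + 1260*(-1/33182) = -61/(2*20276/18103) - 630/16591 = -61/2*18103/20276 - 630/16591 = -1104283/40552 - 630/16591 = -18346707013/672798232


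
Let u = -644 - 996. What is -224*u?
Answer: 367360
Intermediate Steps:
u = -1640
-224*u = -224*(-1640) = 367360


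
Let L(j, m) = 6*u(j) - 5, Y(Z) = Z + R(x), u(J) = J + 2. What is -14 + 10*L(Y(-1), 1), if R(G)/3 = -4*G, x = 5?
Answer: -3604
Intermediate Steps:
u(J) = 2 + J
R(G) = -12*G (R(G) = 3*(-4*G) = -12*G)
Y(Z) = -60 + Z (Y(Z) = Z - 12*5 = Z - 60 = -60 + Z)
L(j, m) = 7 + 6*j (L(j, m) = 6*(2 + j) - 5 = (12 + 6*j) - 5 = 7 + 6*j)
-14 + 10*L(Y(-1), 1) = -14 + 10*(7 + 6*(-60 - 1)) = -14 + 10*(7 + 6*(-61)) = -14 + 10*(7 - 366) = -14 + 10*(-359) = -14 - 3590 = -3604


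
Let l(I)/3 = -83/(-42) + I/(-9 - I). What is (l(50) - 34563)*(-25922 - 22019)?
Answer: 1368535339781/826 ≈ 1.6568e+9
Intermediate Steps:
l(I) = 83/14 + 3*I/(-9 - I) (l(I) = 3*(-83/(-42) + I/(-9 - I)) = 3*(-83*(-1/42) + I/(-9 - I)) = 3*(83/42 + I/(-9 - I)) = 83/14 + 3*I/(-9 - I))
(l(50) - 34563)*(-25922 - 22019) = ((747 + 41*50)/(14*(9 + 50)) - 34563)*(-25922 - 22019) = ((1/14)*(747 + 2050)/59 - 34563)*(-47941) = ((1/14)*(1/59)*2797 - 34563)*(-47941) = (2797/826 - 34563)*(-47941) = -28546241/826*(-47941) = 1368535339781/826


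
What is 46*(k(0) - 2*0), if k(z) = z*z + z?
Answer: 0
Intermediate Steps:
k(z) = z + z² (k(z) = z² + z = z + z²)
46*(k(0) - 2*0) = 46*(0*(1 + 0) - 2*0) = 46*(0*1 + 0) = 46*(0 + 0) = 46*0 = 0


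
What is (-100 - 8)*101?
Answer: -10908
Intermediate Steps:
(-100 - 8)*101 = -108*101 = -10908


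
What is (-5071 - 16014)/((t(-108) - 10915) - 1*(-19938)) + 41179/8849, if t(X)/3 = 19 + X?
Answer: 173982159/77481844 ≈ 2.2455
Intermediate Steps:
t(X) = 57 + 3*X (t(X) = 3*(19 + X) = 57 + 3*X)
(-5071 - 16014)/((t(-108) - 10915) - 1*(-19938)) + 41179/8849 = (-5071 - 16014)/(((57 + 3*(-108)) - 10915) - 1*(-19938)) + 41179/8849 = -21085/(((57 - 324) - 10915) + 19938) + 41179*(1/8849) = -21085/((-267 - 10915) + 19938) + 41179/8849 = -21085/(-11182 + 19938) + 41179/8849 = -21085/8756 + 41179/8849 = 173982159/77481844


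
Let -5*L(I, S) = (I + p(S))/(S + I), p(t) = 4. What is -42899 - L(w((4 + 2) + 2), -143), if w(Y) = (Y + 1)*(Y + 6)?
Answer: -729309/17 ≈ -42901.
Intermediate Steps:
w(Y) = (1 + Y)*(6 + Y)
L(I, S) = -(4 + I)/(5*(I + S)) (L(I, S) = -(I + 4)/(5*(S + I)) = -(4 + I)/(5*(I + S)))
-42899 - L(w((4 + 2) + 2), -143) = -42899 - (-4 - (6 + ((4 + 2) + 2)² + 7*((4 + 2) + 2)))/(5*((6 + ((4 + 2) + 2)² + 7*((4 + 2) + 2)) - 143)) = -42899 - (-4 - (6 + (6 + 2)² + 7*(6 + 2)))/(5*((6 + (6 + 2)² + 7*(6 + 2)) - 143)) = -42899 - (-4 - (6 + 8² + 7*8))/(5*((6 + 8² + 7*8) - 143)) = -42899 - (-4 - (6 + 64 + 56))/(5*((6 + 64 + 56) - 143)) = -42899 - (-4 - 1*126)/(5*(126 - 143)) = -42899 - (-4 - 126)/(5*(-17)) = -42899 - (-1)*(-130)/(5*17) = -42899 - 1*26/17 = -42899 - 26/17 = -729309/17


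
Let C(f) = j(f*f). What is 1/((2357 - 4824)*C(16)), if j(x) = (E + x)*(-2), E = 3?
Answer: 1/1277906 ≈ 7.8253e-7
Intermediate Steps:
j(x) = -6 - 2*x (j(x) = (3 + x)*(-2) = -6 - 2*x)
C(f) = -6 - 2*f² (C(f) = -6 - 2*f*f = -6 - 2*f²)
1/((2357 - 4824)*C(16)) = 1/((2357 - 4824)*(-6 - 2*16²)) = 1/((-2467)*(-6 - 2*256)) = -1/(2467*(-6 - 512)) = -1/2467/(-518) = -1/2467*(-1/518) = 1/1277906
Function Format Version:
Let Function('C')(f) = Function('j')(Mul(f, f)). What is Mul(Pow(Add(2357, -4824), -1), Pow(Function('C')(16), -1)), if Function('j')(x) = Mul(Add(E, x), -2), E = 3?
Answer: Rational(1, 1277906) ≈ 7.8253e-7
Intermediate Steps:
Function('j')(x) = Add(-6, Mul(-2, x)) (Function('j')(x) = Mul(Add(3, x), -2) = Add(-6, Mul(-2, x)))
Function('C')(f) = Add(-6, Mul(-2, Pow(f, 2))) (Function('C')(f) = Add(-6, Mul(-2, Mul(f, f))) = Add(-6, Mul(-2, Pow(f, 2))))
Mul(Pow(Add(2357, -4824), -1), Pow(Function('C')(16), -1)) = Mul(Pow(Add(2357, -4824), -1), Pow(Add(-6, Mul(-2, Pow(16, 2))), -1)) = Mul(Pow(-2467, -1), Pow(Add(-6, Mul(-2, 256)), -1)) = Mul(Rational(-1, 2467), Pow(Add(-6, -512), -1)) = Mul(Rational(-1, 2467), Pow(-518, -1)) = Mul(Rational(-1, 2467), Rational(-1, 518)) = Rational(1, 1277906)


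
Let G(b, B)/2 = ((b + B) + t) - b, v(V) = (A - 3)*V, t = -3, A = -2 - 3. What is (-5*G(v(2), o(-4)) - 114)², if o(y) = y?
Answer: 1936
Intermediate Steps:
A = -5
v(V) = -8*V (v(V) = (-5 - 3)*V = -8*V)
G(b, B) = -6 + 2*B (G(b, B) = 2*(((b + B) - 3) - b) = 2*(((B + b) - 3) - b) = 2*((-3 + B + b) - b) = 2*(-3 + B) = -6 + 2*B)
(-5*G(v(2), o(-4)) - 114)² = (-5*(-6 + 2*(-4)) - 114)² = (-5*(-6 - 8) - 114)² = (-5*(-14) - 114)² = (70 - 114)² = (-44)² = 1936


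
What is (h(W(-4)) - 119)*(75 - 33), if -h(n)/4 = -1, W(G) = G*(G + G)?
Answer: -4830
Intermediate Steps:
W(G) = 2*G² (W(G) = G*(2*G) = 2*G²)
h(n) = 4 (h(n) = -4*(-1) = 4)
(h(W(-4)) - 119)*(75 - 33) = (4 - 119)*(75 - 33) = -115*42 = -4830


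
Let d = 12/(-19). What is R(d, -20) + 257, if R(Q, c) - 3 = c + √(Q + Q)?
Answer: 240 + 2*I*√114/19 ≈ 240.0 + 1.1239*I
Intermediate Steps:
d = -12/19 (d = 12*(-1/19) = -12/19 ≈ -0.63158)
R(Q, c) = 3 + c + √2*√Q (R(Q, c) = 3 + (c + √(Q + Q)) = 3 + (c + √(2*Q)) = 3 + (c + √2*√Q) = 3 + c + √2*√Q)
R(d, -20) + 257 = (3 - 20 + √2*√(-12/19)) + 257 = (3 - 20 + √2*(2*I*√57/19)) + 257 = (3 - 20 + 2*I*√114/19) + 257 = (-17 + 2*I*√114/19) + 257 = 240 + 2*I*√114/19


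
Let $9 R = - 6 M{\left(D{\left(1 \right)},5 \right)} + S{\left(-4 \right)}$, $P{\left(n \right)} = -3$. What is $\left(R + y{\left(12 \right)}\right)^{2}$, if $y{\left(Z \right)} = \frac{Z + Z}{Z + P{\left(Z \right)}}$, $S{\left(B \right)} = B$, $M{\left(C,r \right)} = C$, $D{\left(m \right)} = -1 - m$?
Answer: $\frac{1024}{81} \approx 12.642$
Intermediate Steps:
$y{\left(Z \right)} = \frac{2 Z}{-3 + Z}$ ($y{\left(Z \right)} = \frac{Z + Z}{Z - 3} = \frac{2 Z}{-3 + Z}$)
$R = \frac{8}{9}$ ($R = \frac{- 6 \left(-1 - 1\right) - 4}{9} = \frac{\left(-6\right) \left(-2\right) - 4}{9} = \frac{12 - 4}{9} = \frac{1}{9} \cdot 8 = \frac{8}{9} \approx 0.88889$)
$\left(R + y{\left(12 \right)}\right)^{2} = \left(\frac{8}{9} + 2 \cdot 12 \frac{1}{-3 + 12}\right)^{2} = \left(\frac{8}{9} + 2 \cdot 12 \cdot \frac{1}{9}\right)^{2} = \left(\frac{8}{9} + \frac{8}{3}\right)^{2} = \left(\frac{32}{9}\right)^{2} = \frac{1024}{81}$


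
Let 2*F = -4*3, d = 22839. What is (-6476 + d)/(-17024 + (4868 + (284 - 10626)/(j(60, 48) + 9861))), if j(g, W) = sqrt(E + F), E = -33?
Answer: 16363*(-sqrt(39) + 9861*I)/(2*(-59940329*I + 6078*sqrt(39))) ≈ -1.346 - 7.3536e-8*I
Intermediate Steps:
F = -6 (F = (-4*3)/2 = (1/2)*(-12) = -6)
j(g, W) = I*sqrt(39) (j(g, W) = sqrt(-33 - 6) = sqrt(-39) = I*sqrt(39))
(-6476 + d)/(-17024 + (4868 + (284 - 10626)/(j(60, 48) + 9861))) = (-6476 + 22839)/(-17024 + (4868 + (284 - 10626)/(I*sqrt(39) + 9861))) = 16363/(-17024 + (4868 - 10342/(9861 + I*sqrt(39)))) = 16363/(-12156 - 10342/(9861 + I*sqrt(39)))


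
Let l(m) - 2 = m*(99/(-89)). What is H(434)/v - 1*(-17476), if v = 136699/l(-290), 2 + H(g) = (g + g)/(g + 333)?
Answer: 163076992296004/9331483837 ≈ 17476.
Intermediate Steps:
l(m) = 2 - 99*m/89 (l(m) = 2 + m*(99/(-89)) = 2 + m*(99*(-1/89)) = 2 + m*(-99/89) = 2 - 99*m/89)
H(g) = -2 + 2*g/(333 + g) (H(g) = -2 + (g + g)/(g + 333) = -2 + (2*g)/(333 + g) = -2 + 2*g/(333 + g))
v = 12166211/28888 (v = 136699/(2 - 99/89*(-290)) = 136699/(2 + 28710/89) = 136699/(28888/89) = 136699*(89/28888) = 12166211/28888 ≈ 421.15)
H(434)/v - 1*(-17476) = (-666/(333 + 434))/(12166211/28888) - 1*(-17476) = -666/767*(28888/12166211) + 17476 = -666*1/767*(28888/12166211) + 17476 = -666/767*28888/12166211 + 17476 = -19239408/9331483837 + 17476 = 163076992296004/9331483837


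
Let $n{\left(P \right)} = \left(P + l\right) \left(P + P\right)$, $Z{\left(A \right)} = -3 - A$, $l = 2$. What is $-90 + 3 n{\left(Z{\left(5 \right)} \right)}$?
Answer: $198$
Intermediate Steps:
$n{\left(P \right)} = 2 P \left(2 + P\right)$ ($n{\left(P \right)} = \left(P + 2\right) \left(P + P\right) = \left(2 + P\right) 2 P = 2 P \left(2 + P\right)$)
$-90 + 3 n{\left(Z{\left(5 \right)} \right)} = -90 + 3 \cdot 2 \left(-3 - 5\right) \left(2 - 8\right) = -90 + 3 \cdot 2 \left(-8\right) \left(2 - 8\right) = -90 + 3 \cdot 2 \left(-8\right) \left(-6\right) = -90 + 3 \cdot 96 = -90 + 288 = 198$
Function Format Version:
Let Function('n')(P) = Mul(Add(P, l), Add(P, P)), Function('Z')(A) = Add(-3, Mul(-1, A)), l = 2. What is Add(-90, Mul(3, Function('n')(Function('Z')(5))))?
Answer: 198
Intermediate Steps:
Function('n')(P) = Mul(2, P, Add(2, P)) (Function('n')(P) = Mul(Add(P, 2), Add(P, P)) = Mul(Add(2, P), Mul(2, P)) = Mul(2, P, Add(2, P)))
Add(-90, Mul(3, Function('n')(Function('Z')(5)))) = Add(-90, Mul(3, Mul(2, Add(-3, Mul(-1, 5)), Add(2, Add(-3, Mul(-1, 5)))))) = Add(-90, Mul(3, Mul(2, Add(-3, -5), Add(2, Add(-3, -5))))) = Add(-90, Mul(3, Mul(2, -8, Add(2, -8)))) = Add(-90, Mul(3, Mul(2, -8, -6))) = Add(-90, Mul(3, 96)) = Add(-90, 288) = 198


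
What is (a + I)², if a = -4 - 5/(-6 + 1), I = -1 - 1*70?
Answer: 5476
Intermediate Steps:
I = -71 (I = -1 - 70 = -71)
a = -3 (a = -4 - 5/(-5) = -4 - ⅕*(-5) = -4 + 1 = -3)
(a + I)² = (-3 - 71)² = (-74)² = 5476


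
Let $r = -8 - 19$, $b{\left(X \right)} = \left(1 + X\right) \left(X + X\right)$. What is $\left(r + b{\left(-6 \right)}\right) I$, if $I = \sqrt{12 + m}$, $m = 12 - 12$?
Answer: $66 \sqrt{3} \approx 114.32$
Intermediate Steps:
$m = 0$
$b{\left(X \right)} = 2 X \left(1 + X\right)$ ($b{\left(X \right)} = \left(1 + X\right) 2 X = 2 X \left(1 + X\right)$)
$I = 2 \sqrt{3}$ ($I = \sqrt{12 + 0} = \sqrt{12} = 2 \sqrt{3} \approx 3.4641$)
$r = -27$ ($r = -8 - 19 = -27$)
$\left(r + b{\left(-6 \right)}\right) I = \left(-27 + 2 \left(-6\right) \left(1 - 6\right)\right) 2 \sqrt{3} = \left(-27 + 2 \left(-6\right) \left(-5\right)\right) 2 \sqrt{3} = \left(-27 + 60\right) 2 \sqrt{3} = 33 \cdot 2 \sqrt{3} = 66 \sqrt{3}$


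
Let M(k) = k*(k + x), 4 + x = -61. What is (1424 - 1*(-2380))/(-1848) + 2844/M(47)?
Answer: -39231/7238 ≈ -5.4201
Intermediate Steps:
x = -65 (x = -4 - 61 = -65)
M(k) = k*(-65 + k) (M(k) = k*(k - 65) = k*(-65 + k))
(1424 - 1*(-2380))/(-1848) + 2844/M(47) = (1424 - 1*(-2380))/(-1848) + 2844/((47*(-65 + 47))) = (1424 + 2380)*(-1/1848) + 2844/((47*(-18))) = 3804*(-1/1848) + 2844/(-846) = -317/154 + 2844*(-1/846) = -317/154 - 158/47 = -39231/7238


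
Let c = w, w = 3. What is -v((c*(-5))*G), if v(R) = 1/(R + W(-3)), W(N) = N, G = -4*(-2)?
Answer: 1/123 ≈ 0.0081301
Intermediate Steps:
G = 8
c = 3
v(R) = 1/(-3 + R) (v(R) = 1/(R - 3) = 1/(-3 + R))
-v((c*(-5))*G) = -1/(-3 + (3*(-5))*8) = -1/(-3 - 15*8) = -1/(-3 - 120) = -1/(-123) = -1*(-1/123) = 1/123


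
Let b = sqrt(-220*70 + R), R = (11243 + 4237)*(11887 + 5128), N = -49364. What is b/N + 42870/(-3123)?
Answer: -14290/1041 - 5*sqrt(658442)/12341 ≈ -14.056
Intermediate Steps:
R = 263392200 (R = 15480*17015 = 263392200)
b = 20*sqrt(658442) (b = sqrt(-220*70 + 263392200) = sqrt(-15400 + 263392200) = sqrt(263376800) = 20*sqrt(658442) ≈ 16229.)
b/N + 42870/(-3123) = (20*sqrt(658442))/(-49364) + 42870/(-3123) = (20*sqrt(658442))*(-1/49364) + 42870*(-1/3123) = -5*sqrt(658442)/12341 - 14290/1041 = -14290/1041 - 5*sqrt(658442)/12341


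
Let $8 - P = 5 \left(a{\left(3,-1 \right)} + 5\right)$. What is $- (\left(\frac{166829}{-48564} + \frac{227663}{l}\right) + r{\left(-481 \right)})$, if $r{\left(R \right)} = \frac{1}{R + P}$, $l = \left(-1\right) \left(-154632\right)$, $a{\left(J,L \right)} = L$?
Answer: $\frac{35660595169}{18148075416} \approx 1.965$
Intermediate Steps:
$l = 154632$
$P = -12$ ($P = 8 - 5 \left(-1 + 5\right) = 8 - 5 \cdot 4 = 8 - 20 = -12$)
$r{\left(R \right)} = \frac{1}{-12 + R}$ ($r{\left(R \right)} = \frac{1}{R - 12} = \frac{1}{-12 + R}$)
$- (\left(\frac{166829}{-48564} + \frac{227663}{l}\right) + r{\left(-481 \right)}) = - (\left(\frac{166829}{-48564} + \frac{227663}{154632}\right) + \frac{1}{-12 - 481}) = - (\left(166829 \left(- \frac{1}{48564}\right) + 227663 \cdot \frac{1}{154632}\right) + \frac{1}{-493}) = - (\left(- \frac{166829}{48564} + \frac{227663}{154632}\right) - \frac{1}{493}) = - (- \frac{1228406333}{625795704} - \frac{1}{493}) = \left(-1\right) \left(- \frac{35660595169}{18148075416}\right) = \frac{35660595169}{18148075416}$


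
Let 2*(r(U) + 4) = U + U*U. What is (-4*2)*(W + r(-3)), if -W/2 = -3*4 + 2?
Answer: -152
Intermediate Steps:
r(U) = -4 + U/2 + U²/2 (r(U) = -4 + (U + U*U)/2 = -4 + (U + U²)/2 = -4 + (U/2 + U²/2) = -4 + U/2 + U²/2)
W = 20 (W = -2*(-3*4 + 2) = -2*(-12 + 2) = -2*(-10) = 20)
(-4*2)*(W + r(-3)) = (-4*2)*(20 + (-4 + (½)*(-3) + (½)*(-3)²)) = -8*(20 + (-4 - 3/2 + (½)*9)) = -8*(20 + (-4 - 3/2 + 9/2)) = -8*(20 - 1) = -8*19 = -152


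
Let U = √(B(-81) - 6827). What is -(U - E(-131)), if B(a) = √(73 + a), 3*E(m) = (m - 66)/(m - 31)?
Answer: 197/486 - √(-6827 + 2*I*√2) ≈ 0.38823 - 82.626*I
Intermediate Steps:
E(m) = (-66 + m)/(3*(-31 + m)) (E(m) = ((m - 66)/(m - 31))/3 = ((-66 + m)/(-31 + m))/3 = (-66 + m)/(3*(-31 + m)))
U = √(-6827 + 2*I*√2) (U = √(√(73 - 81) - 6827) = √(√(-8) - 6827) = √(2*I*√2 - 6827) = √(-6827 + 2*I*√2) ≈ 0.0171 + 82.626*I)
-(U - E(-131)) = -(√(-6827 + 2*I*√2) - (-66 - 131)/(3*(-31 - 131))) = -(√(-6827 + 2*I*√2) - (-197)/(3*(-162))) = -(√(-6827 + 2*I*√2) - (-1)*(-197)/(3*162)) = -(√(-6827 + 2*I*√2) - 1*197/486) = -(√(-6827 + 2*I*√2) - 197/486) = -(-197/486 + √(-6827 + 2*I*√2)) = 197/486 - √(-6827 + 2*I*√2)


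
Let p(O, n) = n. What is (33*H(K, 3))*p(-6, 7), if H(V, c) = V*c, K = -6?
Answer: -4158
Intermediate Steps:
(33*H(K, 3))*p(-6, 7) = (33*(-6*3))*7 = (33*(-18))*7 = -594*7 = -4158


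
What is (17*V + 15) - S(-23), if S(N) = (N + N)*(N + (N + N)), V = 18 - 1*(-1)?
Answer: -2836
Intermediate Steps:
V = 19 (V = 18 + 1 = 19)
S(N) = 6*N² (S(N) = (2*N)*(N + 2*N) = (2*N)*(3*N) = 6*N²)
(17*V + 15) - S(-23) = (17*19 + 15) - 6*(-23)² = (323 + 15) - 6*529 = 338 - 1*3174 = 338 - 3174 = -2836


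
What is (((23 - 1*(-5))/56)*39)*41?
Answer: 1599/2 ≈ 799.50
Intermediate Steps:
(((23 - 1*(-5))/56)*39)*41 = (((23 + 5)*(1/56))*39)*41 = ((28*(1/56))*39)*41 = ((1/2)*39)*41 = (39/2)*41 = 1599/2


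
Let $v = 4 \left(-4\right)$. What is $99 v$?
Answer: $-1584$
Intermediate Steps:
$v = -16$
$99 v = 99 \left(-16\right) = -1584$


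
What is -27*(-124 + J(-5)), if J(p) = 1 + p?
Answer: 3456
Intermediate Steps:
-27*(-124 + J(-5)) = -27*(-124 + (1 - 5)) = -27*(-124 - 4) = -27*(-128) = 3456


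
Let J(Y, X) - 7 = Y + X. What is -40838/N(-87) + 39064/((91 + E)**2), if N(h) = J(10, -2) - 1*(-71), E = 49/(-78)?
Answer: -52861465729/112452697 ≈ -470.08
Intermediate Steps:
J(Y, X) = 7 + X + Y (J(Y, X) = 7 + (Y + X) = 7 + (X + Y) = 7 + X + Y)
E = -49/78 (E = 49*(-1/78) = -49/78 ≈ -0.62821)
N(h) = 86 (N(h) = (7 - 2 + 10) - 1*(-71) = 15 + 71 = 86)
-40838/N(-87) + 39064/((91 + E)**2) = -40838/86 + 39064/((91 - 49/78)**2) = -40838*1/86 + 39064/((7049/78)**2) = -20419/43 + 39064/(49688401/6084) = -20419/43 + 39064*(6084/49688401) = -20419/43 + 12508704/2615179 = -52861465729/112452697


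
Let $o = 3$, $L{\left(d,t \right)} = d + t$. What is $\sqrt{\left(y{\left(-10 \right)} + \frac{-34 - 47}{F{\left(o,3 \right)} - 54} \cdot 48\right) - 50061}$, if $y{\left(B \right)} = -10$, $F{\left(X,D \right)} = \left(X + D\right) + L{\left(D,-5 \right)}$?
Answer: $\frac{i \sqrt{1249831}}{5} \approx 223.59 i$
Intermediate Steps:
$F{\left(X,D \right)} = -5 + X + 2 D$ ($F{\left(X,D \right)} = \left(X + D\right) + \left(D - 5\right) = \left(D + X\right) + \left(-5 + D\right) = -5 + X + 2 D$)
$\sqrt{\left(y{\left(-10 \right)} + \frac{-34 - 47}{F{\left(o,3 \right)} - 54} \cdot 48\right) - 50061} = \sqrt{\left(-10 + \frac{-34 - 47}{\left(-5 + 3 + 2 \cdot 3\right) - 54} \cdot 48\right) - 50061} = \sqrt{\left(-10 + - \frac{81}{\left(-5 + 3 + 6\right) - 54} \cdot 48\right) - 50061} = \sqrt{\left(-10 + - \frac{81}{4 - 54} \cdot 48\right) - 50061} = \sqrt{\left(-10 + - \frac{81}{-50} \cdot 48\right) - 50061} = \sqrt{\left(-10 + \left(-81\right) \left(- \frac{1}{50}\right) 48\right) - 50061} = \sqrt{\left(-10 + \frac{81}{50} \cdot 48\right) - 50061} = \sqrt{\left(-10 + \frac{1944}{25}\right) - 50061} = \sqrt{\frac{1694}{25} - 50061} = \sqrt{- \frac{1249831}{25}} = \frac{i \sqrt{1249831}}{5}$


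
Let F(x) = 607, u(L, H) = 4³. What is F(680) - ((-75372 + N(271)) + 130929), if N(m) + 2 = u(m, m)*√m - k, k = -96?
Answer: -55044 - 64*√271 ≈ -56098.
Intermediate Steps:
u(L, H) = 64
N(m) = 94 + 64*√m (N(m) = -2 + (64*√m - 1*(-96)) = -2 + (64*√m + 96) = -2 + (96 + 64*√m) = 94 + 64*√m)
F(680) - ((-75372 + N(271)) + 130929) = 607 - ((-75372 + (94 + 64*√271)) + 130929) = 607 - ((-75278 + 64*√271) + 130929) = 607 - (55651 + 64*√271) = 607 + (-55651 - 64*√271) = -55044 - 64*√271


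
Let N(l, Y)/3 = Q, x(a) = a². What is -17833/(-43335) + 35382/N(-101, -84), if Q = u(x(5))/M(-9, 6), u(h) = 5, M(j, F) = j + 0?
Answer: -919949549/43335 ≈ -21229.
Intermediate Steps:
M(j, F) = j
Q = -5/9 (Q = 5/(-9) = 5*(-⅑) = -5/9 ≈ -0.55556)
N(l, Y) = -5/3 (N(l, Y) = 3*(-5/9) = -5/3)
-17833/(-43335) + 35382/N(-101, -84) = -17833/(-43335) + 35382/(-5/3) = -17833*(-1/43335) + 35382*(-⅗) = 17833/43335 - 106146/5 = -919949549/43335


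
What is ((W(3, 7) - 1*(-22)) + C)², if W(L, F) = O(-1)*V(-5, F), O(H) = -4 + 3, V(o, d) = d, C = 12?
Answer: 729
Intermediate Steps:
O(H) = -1
W(L, F) = -F
((W(3, 7) - 1*(-22)) + C)² = ((-1*7 - 1*(-22)) + 12)² = ((-7 + 22) + 12)² = (15 + 12)² = 27² = 729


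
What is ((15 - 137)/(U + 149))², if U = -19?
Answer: 3721/4225 ≈ 0.88071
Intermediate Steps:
((15 - 137)/(U + 149))² = ((15 - 137)/(-19 + 149))² = (-122/130)² = (-122*1/130)² = (-61/65)² = 3721/4225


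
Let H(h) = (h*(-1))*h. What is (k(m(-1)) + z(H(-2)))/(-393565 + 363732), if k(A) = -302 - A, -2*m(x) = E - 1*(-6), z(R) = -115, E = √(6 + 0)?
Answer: 414/29833 - √6/59666 ≈ 0.013836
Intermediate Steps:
E = √6 ≈ 2.4495
H(h) = -h² (H(h) = (-h)*h = -h²)
m(x) = -3 - √6/2 (m(x) = -(√6 - 1*(-6))/2 = -(√6 + 6)/2 = -(6 + √6)/2 = -3 - √6/2)
(k(m(-1)) + z(H(-2)))/(-393565 + 363732) = ((-302 - (-3 - √6/2)) - 115)/(-393565 + 363732) = ((-302 + (3 + √6/2)) - 115)/(-29833) = ((-299 + √6/2) - 115)*(-1/29833) = (-414 + √6/2)*(-1/29833) = 414/29833 - √6/59666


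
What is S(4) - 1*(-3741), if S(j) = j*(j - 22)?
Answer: 3669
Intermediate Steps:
S(j) = j*(-22 + j)
S(4) - 1*(-3741) = 4*(-22 + 4) - 1*(-3741) = 4*(-18) + 3741 = -72 + 3741 = 3669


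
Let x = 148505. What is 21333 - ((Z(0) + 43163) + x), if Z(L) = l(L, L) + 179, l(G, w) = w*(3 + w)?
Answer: -170514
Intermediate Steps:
Z(L) = 179 + L*(3 + L) (Z(L) = L*(3 + L) + 179 = 179 + L*(3 + L))
21333 - ((Z(0) + 43163) + x) = 21333 - (((179 + 0*(3 + 0)) + 43163) + 148505) = 21333 - (((179 + 0*3) + 43163) + 148505) = 21333 - (((179 + 0) + 43163) + 148505) = 21333 - ((179 + 43163) + 148505) = 21333 - (43342 + 148505) = 21333 - 1*191847 = 21333 - 191847 = -170514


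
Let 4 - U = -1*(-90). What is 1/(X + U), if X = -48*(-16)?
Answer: 1/682 ≈ 0.0014663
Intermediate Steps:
U = -86 (U = 4 - (-1)*(-90) = 4 - 1*90 = 4 - 90 = -86)
X = 768
1/(X + U) = 1/(768 - 86) = 1/682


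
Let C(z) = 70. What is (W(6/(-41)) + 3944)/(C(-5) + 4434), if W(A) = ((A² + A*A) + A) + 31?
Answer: 6681801/7571224 ≈ 0.88253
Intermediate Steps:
W(A) = 31 + A + 2*A² (W(A) = ((A² + A²) + A) + 31 = (2*A² + A) + 31 = (A + 2*A²) + 31 = 31 + A + 2*A²)
(W(6/(-41)) + 3944)/(C(-5) + 4434) = ((31 + 6/(-41) + 2*(6/(-41))²) + 3944)/(70 + 4434) = ((31 + 6*(-1/41) + 2*(6*(-1/41))²) + 3944)/4504 = ((31 - 6/41 + 2*(-6/41)²) + 3944)*(1/4504) = ((31 - 6/41 + 2*(36/1681)) + 3944)*(1/4504) = ((31 - 6/41 + 72/1681) + 3944)*(1/4504) = (51937/1681 + 3944)*(1/4504) = (6681801/1681)*(1/4504) = 6681801/7571224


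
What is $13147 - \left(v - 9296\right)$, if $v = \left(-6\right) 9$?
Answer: $22497$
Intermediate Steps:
$v = -54$
$13147 - \left(v - 9296\right) = 13147 - \left(-54 - 9296\right) = 13147 - -9350 = 13147 + 9350 = 22497$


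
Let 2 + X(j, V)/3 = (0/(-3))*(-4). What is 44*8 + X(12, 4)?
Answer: 346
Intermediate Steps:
X(j, V) = -6 (X(j, V) = -6 + 3*((0/(-3))*(-4)) = -6 + 3*((0*(-⅓))*(-4)) = -6 + 3*(0*(-4)) = -6 + 3*0 = -6 + 0 = -6)
44*8 + X(12, 4) = 44*8 - 6 = 352 - 6 = 346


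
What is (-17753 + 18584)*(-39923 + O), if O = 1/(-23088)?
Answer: -255322596325/7696 ≈ -3.3176e+7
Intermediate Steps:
O = -1/23088 ≈ -4.3313e-5
(-17753 + 18584)*(-39923 + O) = (-17753 + 18584)*(-39923 - 1/23088) = 831*(-921742225/23088) = -255322596325/7696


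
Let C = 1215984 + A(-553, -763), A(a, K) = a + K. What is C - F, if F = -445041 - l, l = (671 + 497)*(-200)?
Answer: 1426109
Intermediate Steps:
A(a, K) = K + a
l = -233600 (l = 1168*(-200) = -233600)
F = -211441 (F = -445041 - 1*(-233600) = -445041 + 233600 = -211441)
C = 1214668 (C = 1215984 + (-763 - 553) = 1215984 - 1316 = 1214668)
C - F = 1214668 - 1*(-211441) = 1214668 + 211441 = 1426109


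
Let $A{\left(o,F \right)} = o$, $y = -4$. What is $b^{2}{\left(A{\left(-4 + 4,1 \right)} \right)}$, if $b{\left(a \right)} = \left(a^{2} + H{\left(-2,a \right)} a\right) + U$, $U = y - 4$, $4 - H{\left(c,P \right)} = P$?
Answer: $64$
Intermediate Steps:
$H{\left(c,P \right)} = 4 - P$
$U = -8$ ($U = -4 - 4 = -8$)
$b{\left(a \right)} = -8 + a^{2} + a \left(4 - a\right)$ ($b{\left(a \right)} = \left(a^{2} + \left(4 - a\right) a\right) - 8 = \left(a^{2} + a \left(4 - a\right)\right) - 8 = -8 + a^{2} + a \left(4 - a\right)$)
$b^{2}{\left(A{\left(-4 + 4,1 \right)} \right)} = \left(-8 + 4 \left(-4 + 4\right)\right)^{2} = \left(-8 + 4 \cdot 0\right)^{2} = \left(-8 + 0\right)^{2} = \left(-8\right)^{2} = 64$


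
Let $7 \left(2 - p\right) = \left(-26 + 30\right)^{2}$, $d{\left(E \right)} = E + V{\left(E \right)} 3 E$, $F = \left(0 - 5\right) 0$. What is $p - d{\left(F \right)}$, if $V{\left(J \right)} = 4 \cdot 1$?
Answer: $- \frac{2}{7} \approx -0.28571$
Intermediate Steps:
$V{\left(J \right)} = 4$
$F = 0$ ($F = \left(-5\right) 0 = 0$)
$d{\left(E \right)} = 13 E$ ($d{\left(E \right)} = E + 4 \cdot 3 E = E + 12 E = 13 E$)
$p = - \frac{2}{7}$ ($p = 2 - \frac{\left(-26 + 30\right)^{2}}{7} = 2 - \frac{4^{2}}{7} = 2 - \frac{16}{7} = - \frac{2}{7} \approx -0.28571$)
$p - d{\left(F \right)} = - \frac{2}{7} - 13 \cdot 0 = - \frac{2}{7} - 0 = - \frac{2}{7} + 0 = - \frac{2}{7}$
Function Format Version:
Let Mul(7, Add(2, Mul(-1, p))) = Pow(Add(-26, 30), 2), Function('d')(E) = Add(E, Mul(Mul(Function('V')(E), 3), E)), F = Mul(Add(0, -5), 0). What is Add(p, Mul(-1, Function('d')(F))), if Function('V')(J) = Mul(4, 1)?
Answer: Rational(-2, 7) ≈ -0.28571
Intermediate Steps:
Function('V')(J) = 4
F = 0 (F = Mul(-5, 0) = 0)
Function('d')(E) = Mul(13, E) (Function('d')(E) = Add(E, Mul(Mul(4, 3), E)) = Add(E, Mul(12, E)) = Mul(13, E))
p = Rational(-2, 7) (p = Add(2, Mul(Rational(-1, 7), Pow(Add(-26, 30), 2))) = Add(2, Mul(Rational(-1, 7), Pow(4, 2))) = Add(2, Mul(Rational(-1, 7), 16)) = Add(2, Rational(-16, 7)) = Rational(-2, 7) ≈ -0.28571)
Add(p, Mul(-1, Function('d')(F))) = Add(Rational(-2, 7), Mul(-1, Mul(13, 0))) = Add(Rational(-2, 7), Mul(-1, 0)) = Add(Rational(-2, 7), 0) = Rational(-2, 7)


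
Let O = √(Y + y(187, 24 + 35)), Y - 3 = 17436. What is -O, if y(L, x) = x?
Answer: -√17498 ≈ -132.28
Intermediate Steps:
Y = 17439 (Y = 3 + 17436 = 17439)
O = √17498 (O = √(17439 + (24 + 35)) = √(17439 + 59) = √17498 ≈ 132.28)
-O = -√17498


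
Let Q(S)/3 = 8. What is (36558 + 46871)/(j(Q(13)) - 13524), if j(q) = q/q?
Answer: -83429/13523 ≈ -6.1694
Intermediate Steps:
Q(S) = 24 (Q(S) = 3*8 = 24)
j(q) = 1
(36558 + 46871)/(j(Q(13)) - 13524) = (36558 + 46871)/(1 - 13524) = 83429/(-13523) = 83429*(-1/13523) = -83429/13523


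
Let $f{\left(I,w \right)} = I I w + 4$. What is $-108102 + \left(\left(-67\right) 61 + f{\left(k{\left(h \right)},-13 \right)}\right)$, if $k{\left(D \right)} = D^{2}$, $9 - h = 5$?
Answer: $-115513$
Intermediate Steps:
$h = 4$ ($h = 9 - 5 = 4$)
$f{\left(I,w \right)} = 4 + w I^{2}$ ($f{\left(I,w \right)} = I^{2} w + 4 = w I^{2} + 4 = 4 + w I^{2}$)
$-108102 + \left(\left(-67\right) 61 + f{\left(k{\left(h \right)},-13 \right)}\right) = -108102 + \left(\left(-67\right) 61 + \left(4 - 13 \left(4^{2}\right)^{2}\right)\right) = -108102 - \left(4083 + 3328\right) = -108102 + \left(-4087 + \left(4 - 3328\right)\right) = -108102 - 7411 = -115513$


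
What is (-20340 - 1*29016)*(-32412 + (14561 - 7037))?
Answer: 1228372128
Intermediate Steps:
(-20340 - 1*29016)*(-32412 + (14561 - 7037)) = (-20340 - 29016)*(-32412 + 7524) = -49356*(-24888) = 1228372128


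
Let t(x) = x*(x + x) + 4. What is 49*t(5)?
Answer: 2646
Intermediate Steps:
t(x) = 4 + 2*x² (t(x) = x*(2*x) + 4 = 2*x² + 4 = 4 + 2*x²)
49*t(5) = 49*(4 + 2*5²) = 49*(4 + 2*25) = 49*(4 + 50) = 49*54 = 2646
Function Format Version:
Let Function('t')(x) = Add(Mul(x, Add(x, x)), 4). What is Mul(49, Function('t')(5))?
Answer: 2646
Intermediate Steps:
Function('t')(x) = Add(4, Mul(2, Pow(x, 2))) (Function('t')(x) = Add(Mul(x, Mul(2, x)), 4) = Add(Mul(2, Pow(x, 2)), 4) = Add(4, Mul(2, Pow(x, 2))))
Mul(49, Function('t')(5)) = Mul(49, Add(4, Mul(2, Pow(5, 2)))) = Mul(49, Add(4, Mul(2, 25))) = Mul(49, Add(4, 50)) = Mul(49, 54) = 2646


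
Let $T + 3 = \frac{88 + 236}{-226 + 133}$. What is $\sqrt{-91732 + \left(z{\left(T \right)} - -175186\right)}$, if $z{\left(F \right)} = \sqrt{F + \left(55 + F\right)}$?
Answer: $\frac{\sqrt{80199294 + 31 \sqrt{40393}}}{31} \approx 288.9$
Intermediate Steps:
$T = - \frac{201}{31}$ ($T = -3 + \frac{88 + 236}{-226 + 133} = -3 + \frac{324}{-93} = -3 + 324 \left(- \frac{1}{93}\right) = -3 - \frac{108}{31} = - \frac{201}{31} \approx -6.4839$)
$z{\left(F \right)} = \sqrt{55 + 2 F}$
$\sqrt{-91732 + \left(z{\left(T \right)} - -175186\right)} = \sqrt{-91732 + \left(\sqrt{55 + 2 \left(- \frac{201}{31}\right)} - -175186\right)} = \sqrt{-91732 + \left(\sqrt{55 - \frac{402}{31}} + 175186\right)} = \sqrt{-91732 + \left(\sqrt{\frac{1303}{31}} + 175186\right)} = \sqrt{-91732 + \left(\frac{\sqrt{40393}}{31} + 175186\right)} = \sqrt{-91732 + \left(175186 + \frac{\sqrt{40393}}{31}\right)} = \sqrt{83454 + \frac{\sqrt{40393}}{31}}$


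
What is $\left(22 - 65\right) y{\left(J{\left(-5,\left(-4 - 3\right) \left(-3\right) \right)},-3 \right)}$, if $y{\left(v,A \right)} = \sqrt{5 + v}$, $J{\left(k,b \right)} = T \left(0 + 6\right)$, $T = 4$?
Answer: $- 43 \sqrt{29} \approx -231.56$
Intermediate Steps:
$J{\left(k,b \right)} = 24$ ($J{\left(k,b \right)} = 4 \left(0 + 6\right) = 4 \cdot 6 = 24$)
$\left(22 - 65\right) y{\left(J{\left(-5,\left(-4 - 3\right) \left(-3\right) \right)},-3 \right)} = \left(22 - 65\right) \sqrt{5 + 24} = - 43 \sqrt{29}$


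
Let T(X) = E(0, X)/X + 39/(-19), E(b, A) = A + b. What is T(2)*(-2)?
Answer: 40/19 ≈ 2.1053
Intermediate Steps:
T(X) = -20/19 (T(X) = (X + 0)/X + 39/(-19) = X/X + 39*(-1/19) = 1 - 39/19 = -20/19)
T(2)*(-2) = -20/19*(-2) = 40/19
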